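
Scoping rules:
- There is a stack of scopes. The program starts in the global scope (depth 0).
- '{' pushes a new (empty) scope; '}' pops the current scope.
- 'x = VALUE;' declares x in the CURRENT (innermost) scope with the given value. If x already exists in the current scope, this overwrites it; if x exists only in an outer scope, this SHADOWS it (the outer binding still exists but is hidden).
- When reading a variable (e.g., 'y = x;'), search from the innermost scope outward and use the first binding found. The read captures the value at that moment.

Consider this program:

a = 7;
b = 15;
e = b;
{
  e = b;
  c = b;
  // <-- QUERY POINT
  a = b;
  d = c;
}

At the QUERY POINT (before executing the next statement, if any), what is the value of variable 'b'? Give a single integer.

Step 1: declare a=7 at depth 0
Step 2: declare b=15 at depth 0
Step 3: declare e=(read b)=15 at depth 0
Step 4: enter scope (depth=1)
Step 5: declare e=(read b)=15 at depth 1
Step 6: declare c=(read b)=15 at depth 1
Visible at query point: a=7 b=15 c=15 e=15

Answer: 15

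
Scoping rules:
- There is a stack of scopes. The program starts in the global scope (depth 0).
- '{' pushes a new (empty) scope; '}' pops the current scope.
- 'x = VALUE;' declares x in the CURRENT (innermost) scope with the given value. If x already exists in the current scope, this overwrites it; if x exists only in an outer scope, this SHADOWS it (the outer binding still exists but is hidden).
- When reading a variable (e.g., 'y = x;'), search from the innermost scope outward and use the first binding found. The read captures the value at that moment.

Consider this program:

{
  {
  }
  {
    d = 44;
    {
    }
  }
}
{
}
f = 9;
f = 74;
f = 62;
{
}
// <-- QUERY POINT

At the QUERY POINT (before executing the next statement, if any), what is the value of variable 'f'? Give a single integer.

Answer: 62

Derivation:
Step 1: enter scope (depth=1)
Step 2: enter scope (depth=2)
Step 3: exit scope (depth=1)
Step 4: enter scope (depth=2)
Step 5: declare d=44 at depth 2
Step 6: enter scope (depth=3)
Step 7: exit scope (depth=2)
Step 8: exit scope (depth=1)
Step 9: exit scope (depth=0)
Step 10: enter scope (depth=1)
Step 11: exit scope (depth=0)
Step 12: declare f=9 at depth 0
Step 13: declare f=74 at depth 0
Step 14: declare f=62 at depth 0
Step 15: enter scope (depth=1)
Step 16: exit scope (depth=0)
Visible at query point: f=62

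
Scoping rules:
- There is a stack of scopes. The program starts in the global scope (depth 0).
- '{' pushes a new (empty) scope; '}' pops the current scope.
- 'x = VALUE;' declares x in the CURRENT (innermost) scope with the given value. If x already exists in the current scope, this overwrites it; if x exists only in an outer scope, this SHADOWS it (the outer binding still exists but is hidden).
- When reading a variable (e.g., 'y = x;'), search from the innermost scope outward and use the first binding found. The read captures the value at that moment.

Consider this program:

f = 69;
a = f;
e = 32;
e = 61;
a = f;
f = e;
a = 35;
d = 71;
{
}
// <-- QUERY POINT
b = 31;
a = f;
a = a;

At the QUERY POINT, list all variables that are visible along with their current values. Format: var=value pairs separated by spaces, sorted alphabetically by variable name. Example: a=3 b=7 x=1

Answer: a=35 d=71 e=61 f=61

Derivation:
Step 1: declare f=69 at depth 0
Step 2: declare a=(read f)=69 at depth 0
Step 3: declare e=32 at depth 0
Step 4: declare e=61 at depth 0
Step 5: declare a=(read f)=69 at depth 0
Step 6: declare f=(read e)=61 at depth 0
Step 7: declare a=35 at depth 0
Step 8: declare d=71 at depth 0
Step 9: enter scope (depth=1)
Step 10: exit scope (depth=0)
Visible at query point: a=35 d=71 e=61 f=61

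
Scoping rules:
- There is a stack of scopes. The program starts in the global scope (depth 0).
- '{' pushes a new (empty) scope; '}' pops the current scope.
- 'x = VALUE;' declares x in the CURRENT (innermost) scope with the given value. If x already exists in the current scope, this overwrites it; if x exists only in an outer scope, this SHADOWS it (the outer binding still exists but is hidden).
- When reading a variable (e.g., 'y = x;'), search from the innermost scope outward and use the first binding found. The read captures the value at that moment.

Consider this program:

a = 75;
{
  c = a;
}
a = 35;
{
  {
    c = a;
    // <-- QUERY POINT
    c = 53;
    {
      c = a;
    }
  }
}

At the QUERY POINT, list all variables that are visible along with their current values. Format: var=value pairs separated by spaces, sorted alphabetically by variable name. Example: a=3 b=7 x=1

Answer: a=35 c=35

Derivation:
Step 1: declare a=75 at depth 0
Step 2: enter scope (depth=1)
Step 3: declare c=(read a)=75 at depth 1
Step 4: exit scope (depth=0)
Step 5: declare a=35 at depth 0
Step 6: enter scope (depth=1)
Step 7: enter scope (depth=2)
Step 8: declare c=(read a)=35 at depth 2
Visible at query point: a=35 c=35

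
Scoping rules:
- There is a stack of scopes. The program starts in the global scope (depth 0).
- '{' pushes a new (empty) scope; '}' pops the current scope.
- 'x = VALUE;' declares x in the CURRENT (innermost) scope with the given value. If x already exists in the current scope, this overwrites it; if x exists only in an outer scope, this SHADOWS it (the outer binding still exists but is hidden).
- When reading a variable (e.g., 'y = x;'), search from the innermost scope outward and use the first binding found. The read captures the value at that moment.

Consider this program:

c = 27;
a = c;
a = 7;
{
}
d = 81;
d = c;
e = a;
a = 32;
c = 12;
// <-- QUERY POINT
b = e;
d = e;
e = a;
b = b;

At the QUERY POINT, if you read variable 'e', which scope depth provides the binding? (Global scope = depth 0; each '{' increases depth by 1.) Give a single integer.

Step 1: declare c=27 at depth 0
Step 2: declare a=(read c)=27 at depth 0
Step 3: declare a=7 at depth 0
Step 4: enter scope (depth=1)
Step 5: exit scope (depth=0)
Step 6: declare d=81 at depth 0
Step 7: declare d=(read c)=27 at depth 0
Step 8: declare e=(read a)=7 at depth 0
Step 9: declare a=32 at depth 0
Step 10: declare c=12 at depth 0
Visible at query point: a=32 c=12 d=27 e=7

Answer: 0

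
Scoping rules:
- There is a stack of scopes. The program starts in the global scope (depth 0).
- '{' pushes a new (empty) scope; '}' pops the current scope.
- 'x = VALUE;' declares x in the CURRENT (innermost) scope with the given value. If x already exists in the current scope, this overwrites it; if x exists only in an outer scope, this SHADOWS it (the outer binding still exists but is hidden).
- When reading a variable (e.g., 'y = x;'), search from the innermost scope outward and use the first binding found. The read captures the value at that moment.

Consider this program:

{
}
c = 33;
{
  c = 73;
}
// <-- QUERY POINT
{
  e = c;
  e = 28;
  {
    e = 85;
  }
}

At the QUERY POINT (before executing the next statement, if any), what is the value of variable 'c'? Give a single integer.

Answer: 33

Derivation:
Step 1: enter scope (depth=1)
Step 2: exit scope (depth=0)
Step 3: declare c=33 at depth 0
Step 4: enter scope (depth=1)
Step 5: declare c=73 at depth 1
Step 6: exit scope (depth=0)
Visible at query point: c=33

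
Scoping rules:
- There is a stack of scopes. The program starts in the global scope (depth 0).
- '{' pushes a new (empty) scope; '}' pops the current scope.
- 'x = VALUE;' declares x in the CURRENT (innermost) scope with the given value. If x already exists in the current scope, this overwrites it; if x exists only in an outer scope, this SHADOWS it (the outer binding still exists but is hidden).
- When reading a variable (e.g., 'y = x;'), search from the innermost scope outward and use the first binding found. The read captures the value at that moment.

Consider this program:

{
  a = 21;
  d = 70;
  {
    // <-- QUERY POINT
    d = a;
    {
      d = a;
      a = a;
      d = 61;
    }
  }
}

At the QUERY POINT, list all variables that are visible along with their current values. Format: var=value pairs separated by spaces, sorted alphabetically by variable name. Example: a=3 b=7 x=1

Step 1: enter scope (depth=1)
Step 2: declare a=21 at depth 1
Step 3: declare d=70 at depth 1
Step 4: enter scope (depth=2)
Visible at query point: a=21 d=70

Answer: a=21 d=70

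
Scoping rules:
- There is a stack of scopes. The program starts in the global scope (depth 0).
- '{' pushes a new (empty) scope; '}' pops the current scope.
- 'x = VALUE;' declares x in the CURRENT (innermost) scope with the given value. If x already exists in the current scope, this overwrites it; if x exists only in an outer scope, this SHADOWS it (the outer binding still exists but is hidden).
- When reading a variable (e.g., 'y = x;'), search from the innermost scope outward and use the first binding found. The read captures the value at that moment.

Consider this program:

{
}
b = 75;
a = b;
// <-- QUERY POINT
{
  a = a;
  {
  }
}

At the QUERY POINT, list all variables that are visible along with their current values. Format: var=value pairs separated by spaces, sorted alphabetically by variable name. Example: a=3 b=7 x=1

Answer: a=75 b=75

Derivation:
Step 1: enter scope (depth=1)
Step 2: exit scope (depth=0)
Step 3: declare b=75 at depth 0
Step 4: declare a=(read b)=75 at depth 0
Visible at query point: a=75 b=75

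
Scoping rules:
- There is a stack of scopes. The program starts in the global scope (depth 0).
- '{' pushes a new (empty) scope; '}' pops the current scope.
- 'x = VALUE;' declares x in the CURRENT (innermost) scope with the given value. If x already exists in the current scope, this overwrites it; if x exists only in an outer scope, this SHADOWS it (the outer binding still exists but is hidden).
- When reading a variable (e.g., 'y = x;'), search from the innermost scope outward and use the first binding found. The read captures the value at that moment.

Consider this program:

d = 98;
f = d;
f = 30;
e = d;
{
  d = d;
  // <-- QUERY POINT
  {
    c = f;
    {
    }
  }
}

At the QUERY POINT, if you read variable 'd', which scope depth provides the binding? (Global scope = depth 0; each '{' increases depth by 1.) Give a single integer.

Step 1: declare d=98 at depth 0
Step 2: declare f=(read d)=98 at depth 0
Step 3: declare f=30 at depth 0
Step 4: declare e=(read d)=98 at depth 0
Step 5: enter scope (depth=1)
Step 6: declare d=(read d)=98 at depth 1
Visible at query point: d=98 e=98 f=30

Answer: 1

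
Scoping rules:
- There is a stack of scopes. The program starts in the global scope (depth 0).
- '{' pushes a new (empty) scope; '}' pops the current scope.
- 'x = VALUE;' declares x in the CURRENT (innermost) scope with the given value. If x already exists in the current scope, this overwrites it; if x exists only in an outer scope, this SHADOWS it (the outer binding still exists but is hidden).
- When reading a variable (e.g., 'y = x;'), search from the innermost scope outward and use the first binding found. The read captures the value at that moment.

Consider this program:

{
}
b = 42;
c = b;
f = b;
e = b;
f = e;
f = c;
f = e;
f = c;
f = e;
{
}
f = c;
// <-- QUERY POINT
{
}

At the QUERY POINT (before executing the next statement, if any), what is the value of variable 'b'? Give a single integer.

Answer: 42

Derivation:
Step 1: enter scope (depth=1)
Step 2: exit scope (depth=0)
Step 3: declare b=42 at depth 0
Step 4: declare c=(read b)=42 at depth 0
Step 5: declare f=(read b)=42 at depth 0
Step 6: declare e=(read b)=42 at depth 0
Step 7: declare f=(read e)=42 at depth 0
Step 8: declare f=(read c)=42 at depth 0
Step 9: declare f=(read e)=42 at depth 0
Step 10: declare f=(read c)=42 at depth 0
Step 11: declare f=(read e)=42 at depth 0
Step 12: enter scope (depth=1)
Step 13: exit scope (depth=0)
Step 14: declare f=(read c)=42 at depth 0
Visible at query point: b=42 c=42 e=42 f=42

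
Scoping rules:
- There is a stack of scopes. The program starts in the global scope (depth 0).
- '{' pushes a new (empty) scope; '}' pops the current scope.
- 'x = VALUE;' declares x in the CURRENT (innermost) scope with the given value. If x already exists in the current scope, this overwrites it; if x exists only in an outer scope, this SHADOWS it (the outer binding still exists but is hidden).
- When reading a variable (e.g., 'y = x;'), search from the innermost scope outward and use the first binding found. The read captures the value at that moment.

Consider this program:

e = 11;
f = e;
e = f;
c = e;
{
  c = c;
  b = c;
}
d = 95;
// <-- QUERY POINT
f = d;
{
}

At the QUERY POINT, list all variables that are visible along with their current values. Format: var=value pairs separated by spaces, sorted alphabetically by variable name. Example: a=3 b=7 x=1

Step 1: declare e=11 at depth 0
Step 2: declare f=(read e)=11 at depth 0
Step 3: declare e=(read f)=11 at depth 0
Step 4: declare c=(read e)=11 at depth 0
Step 5: enter scope (depth=1)
Step 6: declare c=(read c)=11 at depth 1
Step 7: declare b=(read c)=11 at depth 1
Step 8: exit scope (depth=0)
Step 9: declare d=95 at depth 0
Visible at query point: c=11 d=95 e=11 f=11

Answer: c=11 d=95 e=11 f=11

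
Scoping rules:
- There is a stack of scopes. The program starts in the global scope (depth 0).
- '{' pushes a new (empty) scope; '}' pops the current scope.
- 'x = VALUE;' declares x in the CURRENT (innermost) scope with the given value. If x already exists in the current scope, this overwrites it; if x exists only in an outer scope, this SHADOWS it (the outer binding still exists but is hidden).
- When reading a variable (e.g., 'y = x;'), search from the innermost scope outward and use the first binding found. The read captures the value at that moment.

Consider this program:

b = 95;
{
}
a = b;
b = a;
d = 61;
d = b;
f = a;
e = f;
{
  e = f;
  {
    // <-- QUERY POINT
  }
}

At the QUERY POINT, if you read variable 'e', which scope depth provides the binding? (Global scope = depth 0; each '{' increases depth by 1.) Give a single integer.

Answer: 1

Derivation:
Step 1: declare b=95 at depth 0
Step 2: enter scope (depth=1)
Step 3: exit scope (depth=0)
Step 4: declare a=(read b)=95 at depth 0
Step 5: declare b=(read a)=95 at depth 0
Step 6: declare d=61 at depth 0
Step 7: declare d=(read b)=95 at depth 0
Step 8: declare f=(read a)=95 at depth 0
Step 9: declare e=(read f)=95 at depth 0
Step 10: enter scope (depth=1)
Step 11: declare e=(read f)=95 at depth 1
Step 12: enter scope (depth=2)
Visible at query point: a=95 b=95 d=95 e=95 f=95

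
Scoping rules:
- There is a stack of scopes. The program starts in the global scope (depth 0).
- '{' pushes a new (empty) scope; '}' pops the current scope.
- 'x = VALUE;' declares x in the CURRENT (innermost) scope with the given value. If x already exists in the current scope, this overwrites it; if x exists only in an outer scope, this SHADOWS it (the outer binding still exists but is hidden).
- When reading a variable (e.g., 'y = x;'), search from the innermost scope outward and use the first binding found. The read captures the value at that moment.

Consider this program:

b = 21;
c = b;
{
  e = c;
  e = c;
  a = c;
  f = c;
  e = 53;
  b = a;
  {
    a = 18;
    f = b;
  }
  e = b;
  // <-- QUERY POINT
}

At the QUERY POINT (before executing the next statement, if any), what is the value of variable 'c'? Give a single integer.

Step 1: declare b=21 at depth 0
Step 2: declare c=(read b)=21 at depth 0
Step 3: enter scope (depth=1)
Step 4: declare e=(read c)=21 at depth 1
Step 5: declare e=(read c)=21 at depth 1
Step 6: declare a=(read c)=21 at depth 1
Step 7: declare f=(read c)=21 at depth 1
Step 8: declare e=53 at depth 1
Step 9: declare b=(read a)=21 at depth 1
Step 10: enter scope (depth=2)
Step 11: declare a=18 at depth 2
Step 12: declare f=(read b)=21 at depth 2
Step 13: exit scope (depth=1)
Step 14: declare e=(read b)=21 at depth 1
Visible at query point: a=21 b=21 c=21 e=21 f=21

Answer: 21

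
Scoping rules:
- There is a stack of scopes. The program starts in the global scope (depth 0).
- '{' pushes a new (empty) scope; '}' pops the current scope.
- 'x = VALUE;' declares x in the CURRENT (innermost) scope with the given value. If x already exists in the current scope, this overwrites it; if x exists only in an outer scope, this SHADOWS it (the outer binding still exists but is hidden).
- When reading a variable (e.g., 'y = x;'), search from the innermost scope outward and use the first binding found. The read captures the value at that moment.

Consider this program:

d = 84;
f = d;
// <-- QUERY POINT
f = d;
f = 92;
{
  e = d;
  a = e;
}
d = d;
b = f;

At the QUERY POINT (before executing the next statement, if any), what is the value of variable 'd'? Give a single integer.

Answer: 84

Derivation:
Step 1: declare d=84 at depth 0
Step 2: declare f=(read d)=84 at depth 0
Visible at query point: d=84 f=84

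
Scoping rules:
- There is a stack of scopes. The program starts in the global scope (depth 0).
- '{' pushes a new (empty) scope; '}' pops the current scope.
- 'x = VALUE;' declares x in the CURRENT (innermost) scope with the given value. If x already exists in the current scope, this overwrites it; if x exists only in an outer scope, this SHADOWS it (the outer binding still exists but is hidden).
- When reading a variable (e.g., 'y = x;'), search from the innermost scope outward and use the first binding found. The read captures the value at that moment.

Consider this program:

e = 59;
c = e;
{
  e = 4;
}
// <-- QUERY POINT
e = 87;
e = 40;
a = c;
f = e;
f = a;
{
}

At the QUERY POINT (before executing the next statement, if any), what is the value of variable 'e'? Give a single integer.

Answer: 59

Derivation:
Step 1: declare e=59 at depth 0
Step 2: declare c=(read e)=59 at depth 0
Step 3: enter scope (depth=1)
Step 4: declare e=4 at depth 1
Step 5: exit scope (depth=0)
Visible at query point: c=59 e=59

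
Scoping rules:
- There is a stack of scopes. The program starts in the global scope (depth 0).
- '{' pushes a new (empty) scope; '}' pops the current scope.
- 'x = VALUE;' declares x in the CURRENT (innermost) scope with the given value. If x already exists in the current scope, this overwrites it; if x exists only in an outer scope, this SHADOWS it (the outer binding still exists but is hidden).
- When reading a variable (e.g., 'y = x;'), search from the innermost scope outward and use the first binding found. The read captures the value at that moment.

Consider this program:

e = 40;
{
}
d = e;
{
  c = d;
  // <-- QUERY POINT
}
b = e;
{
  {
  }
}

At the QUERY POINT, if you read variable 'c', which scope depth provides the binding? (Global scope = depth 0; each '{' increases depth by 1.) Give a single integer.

Answer: 1

Derivation:
Step 1: declare e=40 at depth 0
Step 2: enter scope (depth=1)
Step 3: exit scope (depth=0)
Step 4: declare d=(read e)=40 at depth 0
Step 5: enter scope (depth=1)
Step 6: declare c=(read d)=40 at depth 1
Visible at query point: c=40 d=40 e=40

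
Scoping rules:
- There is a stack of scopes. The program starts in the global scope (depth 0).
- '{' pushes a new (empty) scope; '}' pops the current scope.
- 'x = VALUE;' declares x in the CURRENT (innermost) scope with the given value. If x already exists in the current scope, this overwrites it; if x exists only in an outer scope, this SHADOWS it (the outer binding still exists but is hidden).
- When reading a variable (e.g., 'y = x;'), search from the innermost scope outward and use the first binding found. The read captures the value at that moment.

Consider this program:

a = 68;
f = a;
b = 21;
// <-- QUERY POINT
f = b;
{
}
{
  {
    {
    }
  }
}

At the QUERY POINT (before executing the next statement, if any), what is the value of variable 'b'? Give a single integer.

Answer: 21

Derivation:
Step 1: declare a=68 at depth 0
Step 2: declare f=(read a)=68 at depth 0
Step 3: declare b=21 at depth 0
Visible at query point: a=68 b=21 f=68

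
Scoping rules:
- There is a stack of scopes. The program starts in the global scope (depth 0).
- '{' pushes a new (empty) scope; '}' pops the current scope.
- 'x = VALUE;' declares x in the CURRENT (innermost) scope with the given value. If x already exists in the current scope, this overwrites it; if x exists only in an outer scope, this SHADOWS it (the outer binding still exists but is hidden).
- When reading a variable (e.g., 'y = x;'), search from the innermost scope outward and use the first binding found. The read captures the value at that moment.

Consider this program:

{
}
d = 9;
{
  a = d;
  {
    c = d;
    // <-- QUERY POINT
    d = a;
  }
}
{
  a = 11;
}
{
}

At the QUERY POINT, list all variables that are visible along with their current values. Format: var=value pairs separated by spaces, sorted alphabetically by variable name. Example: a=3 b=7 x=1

Answer: a=9 c=9 d=9

Derivation:
Step 1: enter scope (depth=1)
Step 2: exit scope (depth=0)
Step 3: declare d=9 at depth 0
Step 4: enter scope (depth=1)
Step 5: declare a=(read d)=9 at depth 1
Step 6: enter scope (depth=2)
Step 7: declare c=(read d)=9 at depth 2
Visible at query point: a=9 c=9 d=9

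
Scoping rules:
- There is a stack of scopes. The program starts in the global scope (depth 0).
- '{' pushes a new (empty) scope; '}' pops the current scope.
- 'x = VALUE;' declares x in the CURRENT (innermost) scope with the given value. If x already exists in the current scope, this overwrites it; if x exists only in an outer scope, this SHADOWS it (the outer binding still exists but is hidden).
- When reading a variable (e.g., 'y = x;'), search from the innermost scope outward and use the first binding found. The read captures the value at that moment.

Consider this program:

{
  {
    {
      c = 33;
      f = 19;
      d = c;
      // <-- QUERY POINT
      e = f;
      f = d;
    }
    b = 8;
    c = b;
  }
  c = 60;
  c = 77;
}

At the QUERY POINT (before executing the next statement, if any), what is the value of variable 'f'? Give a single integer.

Step 1: enter scope (depth=1)
Step 2: enter scope (depth=2)
Step 3: enter scope (depth=3)
Step 4: declare c=33 at depth 3
Step 5: declare f=19 at depth 3
Step 6: declare d=(read c)=33 at depth 3
Visible at query point: c=33 d=33 f=19

Answer: 19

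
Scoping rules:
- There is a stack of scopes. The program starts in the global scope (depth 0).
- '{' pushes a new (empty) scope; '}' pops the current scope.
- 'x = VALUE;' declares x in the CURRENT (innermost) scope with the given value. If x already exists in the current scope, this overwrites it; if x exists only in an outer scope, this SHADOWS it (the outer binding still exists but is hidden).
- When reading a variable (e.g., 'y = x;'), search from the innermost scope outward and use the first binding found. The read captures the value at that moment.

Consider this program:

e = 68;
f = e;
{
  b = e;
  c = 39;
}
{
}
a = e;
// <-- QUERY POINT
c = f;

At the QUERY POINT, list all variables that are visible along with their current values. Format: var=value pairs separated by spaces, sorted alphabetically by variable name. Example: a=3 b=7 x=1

Step 1: declare e=68 at depth 0
Step 2: declare f=(read e)=68 at depth 0
Step 3: enter scope (depth=1)
Step 4: declare b=(read e)=68 at depth 1
Step 5: declare c=39 at depth 1
Step 6: exit scope (depth=0)
Step 7: enter scope (depth=1)
Step 8: exit scope (depth=0)
Step 9: declare a=(read e)=68 at depth 0
Visible at query point: a=68 e=68 f=68

Answer: a=68 e=68 f=68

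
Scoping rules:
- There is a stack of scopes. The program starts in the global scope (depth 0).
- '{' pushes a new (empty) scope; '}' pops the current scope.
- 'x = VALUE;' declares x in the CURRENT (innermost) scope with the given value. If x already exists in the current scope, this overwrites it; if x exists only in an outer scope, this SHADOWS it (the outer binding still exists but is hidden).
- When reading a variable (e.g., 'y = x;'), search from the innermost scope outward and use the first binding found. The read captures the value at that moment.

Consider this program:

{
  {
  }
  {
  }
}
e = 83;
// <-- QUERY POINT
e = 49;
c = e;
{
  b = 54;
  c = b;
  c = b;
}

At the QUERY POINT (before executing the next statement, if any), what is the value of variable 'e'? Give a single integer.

Answer: 83

Derivation:
Step 1: enter scope (depth=1)
Step 2: enter scope (depth=2)
Step 3: exit scope (depth=1)
Step 4: enter scope (depth=2)
Step 5: exit scope (depth=1)
Step 6: exit scope (depth=0)
Step 7: declare e=83 at depth 0
Visible at query point: e=83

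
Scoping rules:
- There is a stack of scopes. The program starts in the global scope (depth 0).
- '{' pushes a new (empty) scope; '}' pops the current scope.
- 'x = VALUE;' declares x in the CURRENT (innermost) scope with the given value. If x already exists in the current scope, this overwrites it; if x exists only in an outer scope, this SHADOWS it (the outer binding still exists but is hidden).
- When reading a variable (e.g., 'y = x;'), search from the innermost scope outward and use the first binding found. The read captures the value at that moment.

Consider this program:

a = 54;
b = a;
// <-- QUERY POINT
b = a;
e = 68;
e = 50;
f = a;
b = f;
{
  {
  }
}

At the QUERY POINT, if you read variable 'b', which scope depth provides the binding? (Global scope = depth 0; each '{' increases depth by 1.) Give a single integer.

Step 1: declare a=54 at depth 0
Step 2: declare b=(read a)=54 at depth 0
Visible at query point: a=54 b=54

Answer: 0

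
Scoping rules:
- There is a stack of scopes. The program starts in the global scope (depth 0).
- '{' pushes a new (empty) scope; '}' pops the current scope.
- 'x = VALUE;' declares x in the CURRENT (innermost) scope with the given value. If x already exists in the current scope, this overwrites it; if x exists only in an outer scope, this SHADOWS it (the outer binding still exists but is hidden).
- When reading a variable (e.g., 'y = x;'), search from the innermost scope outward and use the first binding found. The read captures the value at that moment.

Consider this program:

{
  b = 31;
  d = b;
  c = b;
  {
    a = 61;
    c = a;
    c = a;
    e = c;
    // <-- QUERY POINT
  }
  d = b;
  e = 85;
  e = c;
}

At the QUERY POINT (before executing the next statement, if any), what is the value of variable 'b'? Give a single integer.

Answer: 31

Derivation:
Step 1: enter scope (depth=1)
Step 2: declare b=31 at depth 1
Step 3: declare d=(read b)=31 at depth 1
Step 4: declare c=(read b)=31 at depth 1
Step 5: enter scope (depth=2)
Step 6: declare a=61 at depth 2
Step 7: declare c=(read a)=61 at depth 2
Step 8: declare c=(read a)=61 at depth 2
Step 9: declare e=(read c)=61 at depth 2
Visible at query point: a=61 b=31 c=61 d=31 e=61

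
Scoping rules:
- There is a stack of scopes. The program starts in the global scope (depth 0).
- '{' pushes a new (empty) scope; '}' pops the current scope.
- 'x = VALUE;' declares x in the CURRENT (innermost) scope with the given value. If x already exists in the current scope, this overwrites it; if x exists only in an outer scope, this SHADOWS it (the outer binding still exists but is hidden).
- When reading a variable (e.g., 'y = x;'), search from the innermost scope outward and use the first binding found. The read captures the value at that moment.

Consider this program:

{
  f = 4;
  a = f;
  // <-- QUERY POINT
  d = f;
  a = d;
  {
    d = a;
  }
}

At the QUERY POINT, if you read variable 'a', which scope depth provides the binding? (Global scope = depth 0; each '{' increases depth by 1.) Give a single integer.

Step 1: enter scope (depth=1)
Step 2: declare f=4 at depth 1
Step 3: declare a=(read f)=4 at depth 1
Visible at query point: a=4 f=4

Answer: 1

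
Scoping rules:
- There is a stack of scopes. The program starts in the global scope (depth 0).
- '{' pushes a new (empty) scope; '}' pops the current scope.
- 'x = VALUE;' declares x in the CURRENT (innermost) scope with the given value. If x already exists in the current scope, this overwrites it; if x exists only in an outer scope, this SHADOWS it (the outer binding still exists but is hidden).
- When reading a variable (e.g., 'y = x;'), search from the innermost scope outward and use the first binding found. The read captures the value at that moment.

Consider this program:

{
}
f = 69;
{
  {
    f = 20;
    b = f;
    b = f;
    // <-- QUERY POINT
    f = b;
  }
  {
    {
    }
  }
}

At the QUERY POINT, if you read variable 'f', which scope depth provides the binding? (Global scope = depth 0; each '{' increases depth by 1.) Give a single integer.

Answer: 2

Derivation:
Step 1: enter scope (depth=1)
Step 2: exit scope (depth=0)
Step 3: declare f=69 at depth 0
Step 4: enter scope (depth=1)
Step 5: enter scope (depth=2)
Step 6: declare f=20 at depth 2
Step 7: declare b=(read f)=20 at depth 2
Step 8: declare b=(read f)=20 at depth 2
Visible at query point: b=20 f=20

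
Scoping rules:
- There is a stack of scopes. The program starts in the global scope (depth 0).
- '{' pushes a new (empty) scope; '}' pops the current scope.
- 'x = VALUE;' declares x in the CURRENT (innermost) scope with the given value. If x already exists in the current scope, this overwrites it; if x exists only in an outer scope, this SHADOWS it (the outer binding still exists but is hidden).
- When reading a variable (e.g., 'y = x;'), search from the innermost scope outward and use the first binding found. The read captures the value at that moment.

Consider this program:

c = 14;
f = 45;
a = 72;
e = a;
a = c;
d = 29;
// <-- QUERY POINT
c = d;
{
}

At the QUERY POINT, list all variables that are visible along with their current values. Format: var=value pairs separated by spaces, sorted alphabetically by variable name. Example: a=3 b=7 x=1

Step 1: declare c=14 at depth 0
Step 2: declare f=45 at depth 0
Step 3: declare a=72 at depth 0
Step 4: declare e=(read a)=72 at depth 0
Step 5: declare a=(read c)=14 at depth 0
Step 6: declare d=29 at depth 0
Visible at query point: a=14 c=14 d=29 e=72 f=45

Answer: a=14 c=14 d=29 e=72 f=45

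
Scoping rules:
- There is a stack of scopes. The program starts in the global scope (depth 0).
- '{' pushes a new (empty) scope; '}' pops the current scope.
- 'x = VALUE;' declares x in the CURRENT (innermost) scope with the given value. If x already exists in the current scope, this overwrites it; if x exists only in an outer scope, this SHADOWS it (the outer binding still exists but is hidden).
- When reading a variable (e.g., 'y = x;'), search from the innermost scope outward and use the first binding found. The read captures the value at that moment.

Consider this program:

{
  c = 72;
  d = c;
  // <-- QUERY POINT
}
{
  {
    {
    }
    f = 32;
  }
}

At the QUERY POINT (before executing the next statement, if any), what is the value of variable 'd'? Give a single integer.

Step 1: enter scope (depth=1)
Step 2: declare c=72 at depth 1
Step 3: declare d=(read c)=72 at depth 1
Visible at query point: c=72 d=72

Answer: 72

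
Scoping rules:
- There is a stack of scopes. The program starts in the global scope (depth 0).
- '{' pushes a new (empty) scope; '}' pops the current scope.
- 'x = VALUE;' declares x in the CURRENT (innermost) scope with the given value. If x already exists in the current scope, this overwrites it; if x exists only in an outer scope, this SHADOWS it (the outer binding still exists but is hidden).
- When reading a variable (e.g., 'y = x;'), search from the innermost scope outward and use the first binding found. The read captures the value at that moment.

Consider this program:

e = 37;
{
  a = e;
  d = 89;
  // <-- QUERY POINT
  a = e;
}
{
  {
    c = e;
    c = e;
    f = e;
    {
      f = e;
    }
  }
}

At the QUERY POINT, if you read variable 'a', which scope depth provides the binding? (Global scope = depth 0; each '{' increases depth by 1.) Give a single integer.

Step 1: declare e=37 at depth 0
Step 2: enter scope (depth=1)
Step 3: declare a=(read e)=37 at depth 1
Step 4: declare d=89 at depth 1
Visible at query point: a=37 d=89 e=37

Answer: 1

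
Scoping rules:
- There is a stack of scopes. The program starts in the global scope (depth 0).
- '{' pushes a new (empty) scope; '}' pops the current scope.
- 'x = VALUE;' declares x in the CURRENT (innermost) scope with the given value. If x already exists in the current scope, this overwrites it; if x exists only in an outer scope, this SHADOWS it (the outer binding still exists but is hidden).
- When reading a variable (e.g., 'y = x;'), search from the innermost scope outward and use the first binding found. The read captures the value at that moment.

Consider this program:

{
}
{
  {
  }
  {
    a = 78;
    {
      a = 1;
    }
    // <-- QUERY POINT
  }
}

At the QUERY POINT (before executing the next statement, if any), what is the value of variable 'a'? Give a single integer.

Step 1: enter scope (depth=1)
Step 2: exit scope (depth=0)
Step 3: enter scope (depth=1)
Step 4: enter scope (depth=2)
Step 5: exit scope (depth=1)
Step 6: enter scope (depth=2)
Step 7: declare a=78 at depth 2
Step 8: enter scope (depth=3)
Step 9: declare a=1 at depth 3
Step 10: exit scope (depth=2)
Visible at query point: a=78

Answer: 78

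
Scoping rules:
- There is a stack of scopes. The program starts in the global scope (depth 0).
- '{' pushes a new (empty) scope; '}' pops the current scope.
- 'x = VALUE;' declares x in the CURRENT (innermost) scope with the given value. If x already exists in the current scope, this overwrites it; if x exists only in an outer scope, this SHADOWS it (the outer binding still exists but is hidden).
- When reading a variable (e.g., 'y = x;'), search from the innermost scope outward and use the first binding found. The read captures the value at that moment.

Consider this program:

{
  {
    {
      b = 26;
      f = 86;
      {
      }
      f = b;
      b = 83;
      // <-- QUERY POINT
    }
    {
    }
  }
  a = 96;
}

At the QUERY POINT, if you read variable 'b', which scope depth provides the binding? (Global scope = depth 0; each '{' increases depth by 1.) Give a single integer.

Answer: 3

Derivation:
Step 1: enter scope (depth=1)
Step 2: enter scope (depth=2)
Step 3: enter scope (depth=3)
Step 4: declare b=26 at depth 3
Step 5: declare f=86 at depth 3
Step 6: enter scope (depth=4)
Step 7: exit scope (depth=3)
Step 8: declare f=(read b)=26 at depth 3
Step 9: declare b=83 at depth 3
Visible at query point: b=83 f=26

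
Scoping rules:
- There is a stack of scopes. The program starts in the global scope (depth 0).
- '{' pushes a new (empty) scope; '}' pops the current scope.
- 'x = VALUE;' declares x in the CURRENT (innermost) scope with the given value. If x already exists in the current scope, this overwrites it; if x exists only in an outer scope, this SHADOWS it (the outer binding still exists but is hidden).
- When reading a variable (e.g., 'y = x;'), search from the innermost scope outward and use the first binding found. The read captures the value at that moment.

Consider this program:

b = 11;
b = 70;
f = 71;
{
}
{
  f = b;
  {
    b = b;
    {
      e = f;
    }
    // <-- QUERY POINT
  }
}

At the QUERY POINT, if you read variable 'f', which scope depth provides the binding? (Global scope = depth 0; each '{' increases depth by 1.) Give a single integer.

Answer: 1

Derivation:
Step 1: declare b=11 at depth 0
Step 2: declare b=70 at depth 0
Step 3: declare f=71 at depth 0
Step 4: enter scope (depth=1)
Step 5: exit scope (depth=0)
Step 6: enter scope (depth=1)
Step 7: declare f=(read b)=70 at depth 1
Step 8: enter scope (depth=2)
Step 9: declare b=(read b)=70 at depth 2
Step 10: enter scope (depth=3)
Step 11: declare e=(read f)=70 at depth 3
Step 12: exit scope (depth=2)
Visible at query point: b=70 f=70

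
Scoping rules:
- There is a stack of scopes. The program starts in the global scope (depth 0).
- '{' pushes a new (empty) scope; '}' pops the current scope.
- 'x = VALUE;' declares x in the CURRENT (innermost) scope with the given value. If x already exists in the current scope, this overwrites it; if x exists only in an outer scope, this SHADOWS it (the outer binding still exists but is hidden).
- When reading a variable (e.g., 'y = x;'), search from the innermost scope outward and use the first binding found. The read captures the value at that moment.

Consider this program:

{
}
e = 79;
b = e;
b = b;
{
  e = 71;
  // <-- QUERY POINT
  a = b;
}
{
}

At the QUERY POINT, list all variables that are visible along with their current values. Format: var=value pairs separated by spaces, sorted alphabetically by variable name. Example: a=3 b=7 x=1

Step 1: enter scope (depth=1)
Step 2: exit scope (depth=0)
Step 3: declare e=79 at depth 0
Step 4: declare b=(read e)=79 at depth 0
Step 5: declare b=(read b)=79 at depth 0
Step 6: enter scope (depth=1)
Step 7: declare e=71 at depth 1
Visible at query point: b=79 e=71

Answer: b=79 e=71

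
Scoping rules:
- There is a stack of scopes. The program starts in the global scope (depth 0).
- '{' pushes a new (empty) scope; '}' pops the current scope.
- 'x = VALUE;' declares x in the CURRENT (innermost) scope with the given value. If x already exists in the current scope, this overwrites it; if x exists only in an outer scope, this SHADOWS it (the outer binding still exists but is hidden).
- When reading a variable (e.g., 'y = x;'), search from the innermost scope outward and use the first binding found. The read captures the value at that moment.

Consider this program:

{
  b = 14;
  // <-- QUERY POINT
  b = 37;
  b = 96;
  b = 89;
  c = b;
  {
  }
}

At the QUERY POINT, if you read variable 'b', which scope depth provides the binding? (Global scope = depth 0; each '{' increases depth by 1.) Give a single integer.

Answer: 1

Derivation:
Step 1: enter scope (depth=1)
Step 2: declare b=14 at depth 1
Visible at query point: b=14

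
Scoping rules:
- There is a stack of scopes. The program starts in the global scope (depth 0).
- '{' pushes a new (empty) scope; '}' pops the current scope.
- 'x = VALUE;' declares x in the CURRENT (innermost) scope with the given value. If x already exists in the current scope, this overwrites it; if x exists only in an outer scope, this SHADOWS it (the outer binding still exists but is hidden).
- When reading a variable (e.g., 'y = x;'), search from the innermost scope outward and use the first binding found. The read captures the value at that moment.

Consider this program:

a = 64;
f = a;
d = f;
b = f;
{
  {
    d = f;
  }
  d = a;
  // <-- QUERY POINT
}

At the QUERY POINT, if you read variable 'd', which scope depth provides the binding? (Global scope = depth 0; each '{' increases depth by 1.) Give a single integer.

Answer: 1

Derivation:
Step 1: declare a=64 at depth 0
Step 2: declare f=(read a)=64 at depth 0
Step 3: declare d=(read f)=64 at depth 0
Step 4: declare b=(read f)=64 at depth 0
Step 5: enter scope (depth=1)
Step 6: enter scope (depth=2)
Step 7: declare d=(read f)=64 at depth 2
Step 8: exit scope (depth=1)
Step 9: declare d=(read a)=64 at depth 1
Visible at query point: a=64 b=64 d=64 f=64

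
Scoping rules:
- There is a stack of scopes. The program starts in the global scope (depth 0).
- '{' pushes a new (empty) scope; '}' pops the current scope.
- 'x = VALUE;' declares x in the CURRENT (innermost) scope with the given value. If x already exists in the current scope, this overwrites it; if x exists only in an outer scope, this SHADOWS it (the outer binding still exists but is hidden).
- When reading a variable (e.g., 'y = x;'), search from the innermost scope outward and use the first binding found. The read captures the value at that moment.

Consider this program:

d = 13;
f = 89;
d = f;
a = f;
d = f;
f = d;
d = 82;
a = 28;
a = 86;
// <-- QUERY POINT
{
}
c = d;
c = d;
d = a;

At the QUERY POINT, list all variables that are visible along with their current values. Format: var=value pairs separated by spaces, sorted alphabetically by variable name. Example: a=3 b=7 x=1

Answer: a=86 d=82 f=89

Derivation:
Step 1: declare d=13 at depth 0
Step 2: declare f=89 at depth 0
Step 3: declare d=(read f)=89 at depth 0
Step 4: declare a=(read f)=89 at depth 0
Step 5: declare d=(read f)=89 at depth 0
Step 6: declare f=(read d)=89 at depth 0
Step 7: declare d=82 at depth 0
Step 8: declare a=28 at depth 0
Step 9: declare a=86 at depth 0
Visible at query point: a=86 d=82 f=89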